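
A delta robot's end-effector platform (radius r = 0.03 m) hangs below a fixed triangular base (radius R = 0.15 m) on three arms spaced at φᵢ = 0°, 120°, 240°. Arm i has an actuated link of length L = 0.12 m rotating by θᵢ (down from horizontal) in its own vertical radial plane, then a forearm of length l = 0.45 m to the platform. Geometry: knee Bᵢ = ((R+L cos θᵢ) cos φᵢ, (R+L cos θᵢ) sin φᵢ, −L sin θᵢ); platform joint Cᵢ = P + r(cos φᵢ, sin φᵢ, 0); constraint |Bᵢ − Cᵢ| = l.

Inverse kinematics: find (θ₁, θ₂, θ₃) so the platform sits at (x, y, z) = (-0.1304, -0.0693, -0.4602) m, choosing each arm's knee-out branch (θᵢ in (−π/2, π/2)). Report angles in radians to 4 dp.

θ₁ = 1.3096, θ₂ = 0.7857, θ₃ = 0.2622

arm 1 (φ=0.0°): x'=-0.1304, y'=-0.0693
  A=0.2504, B=-0.4602, C=(l²−L²−A²−y'²−z²)/(2L)=-0.3799
  √(A²+B²)=0.5239;  θ1 = -1.0725+2.3821 ≈ 1.3096
arm 2 (φ=120.0°): x'=0.0052, y'=0.1476
  A=0.1148, B=-0.4602, C=(l²−L²−A²−y'²−z²)/(2L)=-0.2444
  θ2 = atan2(B,A) + arccos(C/0.4743) = 0.7857
φ3=240.0° → target in arm frame (0.1252, -0.0783)
  A=-0.0052, B=-0.4602, C=(l²−L²−A²−y'²−z²)/(2L)=-0.1243
  γ=atan2(-0.4602,-0.0052)=-1.5821;  ψ=arccos(-0.2701)=1.8443;  θ3=γ+ψ≈0.2622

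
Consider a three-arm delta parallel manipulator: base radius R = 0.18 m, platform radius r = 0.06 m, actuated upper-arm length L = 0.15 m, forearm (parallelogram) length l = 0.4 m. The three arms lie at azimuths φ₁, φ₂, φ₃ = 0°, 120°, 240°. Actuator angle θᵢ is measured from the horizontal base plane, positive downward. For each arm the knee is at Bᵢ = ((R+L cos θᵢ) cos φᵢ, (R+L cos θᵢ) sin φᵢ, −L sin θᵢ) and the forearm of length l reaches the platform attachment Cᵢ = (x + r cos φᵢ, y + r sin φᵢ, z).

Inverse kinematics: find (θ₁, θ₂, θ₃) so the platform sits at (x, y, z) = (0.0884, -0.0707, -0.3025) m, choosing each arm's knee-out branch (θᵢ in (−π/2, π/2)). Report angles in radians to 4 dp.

arm 1 (φ=0.0°): x'=0.0884, y'=-0.0707
  e−x'=0.0316;  (l²−L²−(e−x')²−y'²−z²)/2L = 0.1333
  √(A²+B²)=0.3041;  θ1 = -1.4667+1.1170 ≈ -0.3497
arm 2 (φ=120.0°): x'=-0.1054, y'=-0.0412
  A=0.2254, B=-0.3025, C=(l²−L²−A²−y'²−z²)/(2L)=-0.0217
  √(A²+B²)=0.3773;  θ2 = -0.9304+1.6285 ≈ 0.6981
arm 3 (φ=240.0°): x'=0.0170, y'=0.1119
  A=0.1030, B=-0.3025, C=(l²−L²−A²−y'²−z²)/(2L)=0.0762
  γ=atan2(-0.3025,0.1030)=-1.2427;  ψ=arccos(0.2385)=1.3299;  θ3=γ+ψ≈0.0872

θ₁ = -0.3497, θ₂ = 0.6981, θ₃ = 0.0872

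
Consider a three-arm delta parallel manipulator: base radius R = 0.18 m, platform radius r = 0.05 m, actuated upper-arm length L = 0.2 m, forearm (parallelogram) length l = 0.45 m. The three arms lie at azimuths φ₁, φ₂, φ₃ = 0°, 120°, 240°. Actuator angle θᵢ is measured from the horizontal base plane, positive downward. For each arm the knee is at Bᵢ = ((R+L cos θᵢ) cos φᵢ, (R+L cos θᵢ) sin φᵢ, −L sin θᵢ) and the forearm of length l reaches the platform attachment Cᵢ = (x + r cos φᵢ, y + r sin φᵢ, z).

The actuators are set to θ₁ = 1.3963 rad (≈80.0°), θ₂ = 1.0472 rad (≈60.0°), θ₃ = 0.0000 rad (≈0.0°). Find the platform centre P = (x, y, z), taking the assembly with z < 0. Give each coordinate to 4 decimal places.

O1 = (0.1647·cos0.0°, 0.1647·sin0.0°, -0.1970) = (0.1647, 0.0000, -0.1970)
O2 = (0.2300·cos120.0°, 0.2300·sin120.0°, -0.1732) = (-0.1150, 0.1992, -0.1732)
φ3=240.0°: virtual centre (-0.1650, -0.2858, 0.0000), radius l
subtract pairs → two planes through P
plane₁₂: -0.5594x+0.3984y+0.0475z = 0.0170
det = 0.5825;  x = -0.0460+0.3160z,  y = -0.0221+0.3246z
sphere 1 gives Az²+Bz+C=0 with A=1.2052, B=0.2464, C=-0.1188;  B²−4AC=0.6334;  roots -0.4324, 0.2280;  negative root z = -0.4324
x = -0.1827, y = -0.1624

(-0.1827, -0.1624, -0.4324)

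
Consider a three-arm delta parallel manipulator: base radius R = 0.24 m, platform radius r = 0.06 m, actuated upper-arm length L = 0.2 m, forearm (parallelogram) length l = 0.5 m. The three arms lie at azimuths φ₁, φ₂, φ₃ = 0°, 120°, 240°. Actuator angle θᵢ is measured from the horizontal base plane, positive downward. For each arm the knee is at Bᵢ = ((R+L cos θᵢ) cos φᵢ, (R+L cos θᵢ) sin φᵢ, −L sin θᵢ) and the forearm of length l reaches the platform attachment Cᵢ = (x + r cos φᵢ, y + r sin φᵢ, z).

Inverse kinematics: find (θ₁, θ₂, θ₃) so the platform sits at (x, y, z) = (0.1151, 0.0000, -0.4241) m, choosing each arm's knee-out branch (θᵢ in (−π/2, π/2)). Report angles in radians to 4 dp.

θ₁ = 0.0002, θ₂ = 0.6980, θ₃ = 0.6980

rotate P by −φ1: (0.1151, 0.0000, -0.4241)
  A=0.0649, B=-0.4241, C=(l²−L²−A²−y'²−z²)/(2L)=0.0648
  θ1 = atan2(B,A) + arccos(C/0.4290) = 0.0002
φ2=120.0° → target in arm frame (-0.0575, -0.0997)
  e−x'=0.2375;  (l²−L²−(e−x')²−y'²−z²)/2L = -0.0906
  γ=atan2(-0.4241,0.2375)=-1.0602;  ψ=arccos(-0.1863)=1.7582;  θ2=γ+ψ≈0.6980
φ3=240.0° → target in arm frame (-0.0576, 0.0997)
  A cos θ + B sin θ = C:  0.2376·cos θ + -0.4241·sin θ = -0.0906
  √(A²+B²)=0.4861;  θ3 = -1.0602+1.7582 ≈ 0.6980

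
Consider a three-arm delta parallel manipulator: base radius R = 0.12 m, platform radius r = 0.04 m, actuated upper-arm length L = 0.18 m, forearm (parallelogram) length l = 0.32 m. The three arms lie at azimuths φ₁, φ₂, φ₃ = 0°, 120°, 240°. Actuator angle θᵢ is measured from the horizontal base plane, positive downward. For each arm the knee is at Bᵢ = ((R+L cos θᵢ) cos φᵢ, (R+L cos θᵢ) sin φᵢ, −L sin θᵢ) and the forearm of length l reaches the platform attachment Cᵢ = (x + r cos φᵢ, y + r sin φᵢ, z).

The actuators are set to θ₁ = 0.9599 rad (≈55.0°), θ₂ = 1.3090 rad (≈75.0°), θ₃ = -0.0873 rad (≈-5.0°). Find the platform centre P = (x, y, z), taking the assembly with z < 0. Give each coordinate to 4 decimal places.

(-0.0344, -0.1881, -0.2876)

φ1=0.0°: virtual centre (0.1832, 0.0000, -0.1474), radius l
S2 = (0.1266·cos120.0°, 0.1266·sin120.0°, -0.1739) = (-0.0633, 0.1096, -0.1739)
S3 = (0.2593·cos240.0°, 0.2593·sin240.0°, 0.0157) = (-0.1297, -0.2246, 0.0157)
eliminate P² terms by subtracting sphere 1 from 2 and 3
[-0.4931 0.2193 -0.0528]·P = -0.0091;  [-0.6258 -0.4491 0.3263]·P = 0.0122
det = 0.3587;  x = 0.0039+0.1333z,  y = -0.0325+0.5407z
quadratic in z: (1.3102)z²+(0.2119)z+(-0.0474)=0, √Δ=0.5418 → z ∈ {-0.2876, 0.1259}; z = -0.2876 (taking z<0)
x = -0.0344, y = -0.1881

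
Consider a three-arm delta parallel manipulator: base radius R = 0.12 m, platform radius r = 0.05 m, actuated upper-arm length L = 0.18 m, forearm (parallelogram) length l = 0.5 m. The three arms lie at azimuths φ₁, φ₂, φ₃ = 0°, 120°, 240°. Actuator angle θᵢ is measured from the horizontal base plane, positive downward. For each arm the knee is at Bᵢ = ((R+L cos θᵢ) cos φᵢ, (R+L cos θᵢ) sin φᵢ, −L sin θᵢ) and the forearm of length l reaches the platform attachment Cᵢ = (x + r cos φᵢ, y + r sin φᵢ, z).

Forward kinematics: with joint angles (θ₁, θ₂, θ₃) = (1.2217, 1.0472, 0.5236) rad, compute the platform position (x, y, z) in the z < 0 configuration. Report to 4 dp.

(-0.1225, -0.1168, -0.5837)

S1 = (0.1316·cos0.0°, 0.1316·sin0.0°, -0.1691) = (0.1316, 0.0000, -0.1691)
S2 = (0.1600·cos120.0°, 0.1600·sin120.0°, -0.1559) = (-0.0800, 0.1386, -0.1559)
φ3=240.0°: virtual centre (-0.1129, -0.1956, -0.0900), radius l
|S₂|²−|S₁|² = 0.0040;  |S₃|²−|S₁|² = 0.0132
[-0.4231 0.2771 0.0265]·P = 0.0040;  [-0.4890 -0.3912 0.1583]·P = 0.0132
Cramer: x(z) = -0.0173+0.1802z;  y(z) = -0.0121+0.1794z
quadratic in z: (1.0646)z²+(0.2803)z+(-0.1991)=0, √Δ=0.9625 → z ∈ {-0.5837, 0.3204}; z = -0.5837 (taking z<0)
x = -0.1225, y = -0.1168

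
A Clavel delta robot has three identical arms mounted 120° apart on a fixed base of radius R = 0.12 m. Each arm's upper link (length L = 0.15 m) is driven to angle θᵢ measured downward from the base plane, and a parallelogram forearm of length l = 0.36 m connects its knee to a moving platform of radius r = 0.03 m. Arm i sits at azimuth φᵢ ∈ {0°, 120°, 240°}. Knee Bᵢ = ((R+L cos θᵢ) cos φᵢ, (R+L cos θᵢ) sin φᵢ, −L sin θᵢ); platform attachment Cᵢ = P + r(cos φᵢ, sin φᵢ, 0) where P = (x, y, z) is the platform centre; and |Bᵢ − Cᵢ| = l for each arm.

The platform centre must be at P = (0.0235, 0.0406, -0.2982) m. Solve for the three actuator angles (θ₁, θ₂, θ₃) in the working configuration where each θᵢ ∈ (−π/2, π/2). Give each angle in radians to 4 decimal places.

θ₁ = 0.0869, θ₂ = 0.0874, θ₃ = 0.4362

φ1=0.0° → target in arm frame (0.0235, 0.0406)
  A cos θ + B sin θ = C:  0.0665·cos θ + -0.2982·sin θ = 0.0404
  γ=atan2(-0.2982,0.0665)=-1.3514;  ψ=arccos(0.1321)=1.4383;  θ1=γ+ψ≈0.0869
rotate P by −φ2: (0.0234, -0.0407, -0.2982)
  A cos θ + B sin θ = C:  0.0666·cos θ + -0.2982·sin θ = 0.0403
  θ2 = atan2(B,A) + arccos(C/0.3055) = 0.0874
arm 3 (φ=240.0°): x'=-0.0469, y'=0.0001
  e−x'=0.1369;  (l²−L²−(e−x')²−y'²−z²)/2L = -0.0019
  θ3 = atan2(B,A) + arccos(C/0.3281) = 0.4362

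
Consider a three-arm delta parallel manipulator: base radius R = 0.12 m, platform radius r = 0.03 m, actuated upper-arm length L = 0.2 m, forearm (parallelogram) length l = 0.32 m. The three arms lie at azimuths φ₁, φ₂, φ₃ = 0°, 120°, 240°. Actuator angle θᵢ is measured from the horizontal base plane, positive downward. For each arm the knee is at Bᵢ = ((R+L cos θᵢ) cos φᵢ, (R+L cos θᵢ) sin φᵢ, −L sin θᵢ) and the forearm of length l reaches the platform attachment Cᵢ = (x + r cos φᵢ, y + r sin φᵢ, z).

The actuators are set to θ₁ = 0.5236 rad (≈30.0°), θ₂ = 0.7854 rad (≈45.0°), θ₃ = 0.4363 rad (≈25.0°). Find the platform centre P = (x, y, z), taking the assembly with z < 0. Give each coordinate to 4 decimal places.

(0.0147, -0.0476, -0.2959)

arm 1 at φ=0.0°: ρ1 = 0.2632;  centre 1 = (0.2632, 0.0000, -0.1000)
arm 2 at φ=120.0°: ρ2 = 0.2314;  centre 2 = (-0.1157, 0.2004, -0.1414)
centre 3 = (0.2713·cos240.0°, 0.2713·sin240.0°, -0.0845) = (-0.1356, -0.2349, -0.0845)
subtract pairs → two planes through P
[-0.7578 0.4008 -0.0828]·P = -0.0057;  [-0.7977 -0.4698 0.0310]·P = 0.0015
Cramer: x(z) = 0.0031-0.0392z;  y(z) = -0.0084+0.1325z
into |P−centre ₁|² = l²: 1.0191z² + 0.2182z + -0.0247 = 0;  Δ = 0.1482;  z = -0.2959 or 0.0818 → z<0 root = -0.2959
x = 0.0147, y = -0.0476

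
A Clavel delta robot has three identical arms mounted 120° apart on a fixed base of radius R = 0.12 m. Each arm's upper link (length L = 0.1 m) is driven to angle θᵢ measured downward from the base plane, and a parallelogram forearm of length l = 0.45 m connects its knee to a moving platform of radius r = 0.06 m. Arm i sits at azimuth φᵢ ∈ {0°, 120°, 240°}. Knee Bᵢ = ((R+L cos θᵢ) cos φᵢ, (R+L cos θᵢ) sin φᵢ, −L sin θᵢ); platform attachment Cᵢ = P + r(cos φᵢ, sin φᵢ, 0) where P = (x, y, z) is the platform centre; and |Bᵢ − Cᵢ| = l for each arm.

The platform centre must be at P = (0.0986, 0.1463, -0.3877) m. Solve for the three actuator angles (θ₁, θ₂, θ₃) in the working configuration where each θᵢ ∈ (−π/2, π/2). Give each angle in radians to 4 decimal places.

θ₁ = -0.3495, θ₂ = -0.2624, θ₃ = 0.6978

φ1=0.0° → target in arm frame (0.0986, 0.1463)
  A cos θ + B sin θ = C:  -0.0386·cos θ + -0.3877·sin θ = 0.0965
  γ=atan2(-0.3877,-0.0386)=-1.6700;  ψ=arccos(0.2476)=1.3206;  θ1=γ+ψ≈-0.3495
arm 2 (φ=120.0°): x'=0.0774, y'=-0.1585
  e−x'=-0.0174;  (l²−L²−(e−x')²−y'²−z²)/2L = 0.0838
  √(A²+B²)=0.3881;  θ2 = -1.6156+1.3533 ≈ -0.2624
rotate P by −φ3: (-0.1760, 0.0122, -0.3877)
  A=0.2360, B=-0.3877, C=(l²−L²−A²−y'²−z²)/(2L)=-0.0683
  θ3 = atan2(B,A) + arccos(C/0.4539) = 0.6978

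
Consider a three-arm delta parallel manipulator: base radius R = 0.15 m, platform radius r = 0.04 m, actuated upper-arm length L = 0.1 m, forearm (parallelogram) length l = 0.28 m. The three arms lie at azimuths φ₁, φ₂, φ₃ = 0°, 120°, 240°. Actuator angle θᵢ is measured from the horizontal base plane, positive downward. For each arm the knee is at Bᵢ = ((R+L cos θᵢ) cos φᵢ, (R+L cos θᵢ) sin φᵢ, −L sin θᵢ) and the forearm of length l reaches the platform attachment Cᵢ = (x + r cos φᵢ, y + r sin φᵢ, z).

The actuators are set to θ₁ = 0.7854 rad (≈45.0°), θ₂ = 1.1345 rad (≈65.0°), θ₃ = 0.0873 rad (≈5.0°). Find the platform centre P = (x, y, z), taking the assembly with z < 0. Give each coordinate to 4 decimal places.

arm 1 at φ=0.0°: e+L cos θ1 = 0.1807;  S1 = (0.1807, 0.0000, -0.0707)
φ2=120.0°: virtual centre (-0.0761, 0.1319, -0.0906), radius l
S3 = (0.2096·cos240.0°, 0.2096·sin240.0°, -0.0087) = (-0.1048, -0.1815, -0.0087)
|S₂|²−|S₁|² = -0.0063;  |S₃|²−|S₁|² = 0.0064
[-0.5137 0.2637 -0.0398]·P = -0.0063;  [-0.5710 -0.3631 0.1240]·P = 0.0064
det = 0.3371;  x = 0.0018+0.0541z,  y = -0.0203+0.2564z
into |P−S₁|² = l²: 1.0687z² + 0.1117z + -0.0410 = 0;  Δ = 0.1876;  z = -0.2549 or 0.1504 → z<0 root = -0.2549
x = -0.0120, y = -0.0857

(-0.0120, -0.0857, -0.2549)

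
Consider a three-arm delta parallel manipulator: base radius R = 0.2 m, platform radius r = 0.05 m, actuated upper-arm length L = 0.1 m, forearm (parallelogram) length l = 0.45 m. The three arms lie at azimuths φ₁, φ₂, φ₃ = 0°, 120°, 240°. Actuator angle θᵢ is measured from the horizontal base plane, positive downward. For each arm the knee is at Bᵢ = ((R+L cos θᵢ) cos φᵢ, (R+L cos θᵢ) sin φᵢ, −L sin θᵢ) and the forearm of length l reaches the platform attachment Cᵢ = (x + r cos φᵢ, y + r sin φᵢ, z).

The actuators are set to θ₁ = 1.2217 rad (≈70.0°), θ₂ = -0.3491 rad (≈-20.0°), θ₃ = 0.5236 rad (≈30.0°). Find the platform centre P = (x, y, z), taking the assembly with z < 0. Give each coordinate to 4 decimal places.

arm 1 at φ=0.0°: ρ1 = 0.1842;  centre 1 = (0.1842, 0.0000, -0.0940)
centre 2 = (0.2440·cos120.0°, 0.2440·sin120.0°, 0.0342) = (-0.1220, 0.2113, 0.0342)
φ3=240.0°: virtual centre (-0.1183, -0.2049, -0.0500), radius l
eliminate P² terms by subtracting sphere 1 from 2 and 3
linear system: -0.6124x+0.4226y = 0.0179−0.2563z; -0.6050x+-0.4098y = 0.0157−0.0879z
det = 0.5066;  x = -0.0276+0.2807z,  y = 0.0024+-0.1998z
quadratic in z: (1.1187)z²+(0.0681)z+(-0.1488)=0, √Δ=0.8188 → z ∈ {-0.3964, 0.3355}; z = -0.3964 (taking z<0)
x = -0.1389, y = 0.0816

(-0.1389, 0.0816, -0.3964)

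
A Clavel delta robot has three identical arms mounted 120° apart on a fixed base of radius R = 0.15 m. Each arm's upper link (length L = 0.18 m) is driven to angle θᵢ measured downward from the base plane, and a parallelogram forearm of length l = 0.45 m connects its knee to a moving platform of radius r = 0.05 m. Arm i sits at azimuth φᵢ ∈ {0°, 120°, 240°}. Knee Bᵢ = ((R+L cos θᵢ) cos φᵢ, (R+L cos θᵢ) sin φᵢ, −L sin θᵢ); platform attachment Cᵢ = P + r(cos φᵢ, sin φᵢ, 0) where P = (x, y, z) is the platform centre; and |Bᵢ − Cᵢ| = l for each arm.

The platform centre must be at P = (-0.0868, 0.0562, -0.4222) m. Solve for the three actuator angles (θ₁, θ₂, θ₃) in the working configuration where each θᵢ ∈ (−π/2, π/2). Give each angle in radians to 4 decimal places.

arm 1 (φ=0.0°): x'=-0.0868, y'=0.0562
  A=0.1868, B=-0.4222, C=(l²−L²−A²−y'²−z²)/(2L)=-0.1283
  γ=atan2(-0.4222,0.1868)=-1.1542;  ψ=arccos(-0.2780)=1.8525;  θ1=γ+ψ≈0.6983
rotate P by −φ2: (0.0921, 0.0471, -0.4222)
  A cos θ + B sin θ = C:  0.0079·cos θ + -0.4222·sin θ = -0.0290
  θ2 = atan2(B,A) + arccos(C/0.4223) = 0.0875
arm 3 (φ=240.0°): x'=-0.0053, y'=-0.1033
  A cos θ + B sin θ = C:  0.1053·cos θ + -0.4222·sin θ = -0.0831
  θ3 = atan2(B,A) + arccos(C/0.4351) = 0.4364

θ₁ = 0.6983, θ₂ = 0.0875, θ₃ = 0.4364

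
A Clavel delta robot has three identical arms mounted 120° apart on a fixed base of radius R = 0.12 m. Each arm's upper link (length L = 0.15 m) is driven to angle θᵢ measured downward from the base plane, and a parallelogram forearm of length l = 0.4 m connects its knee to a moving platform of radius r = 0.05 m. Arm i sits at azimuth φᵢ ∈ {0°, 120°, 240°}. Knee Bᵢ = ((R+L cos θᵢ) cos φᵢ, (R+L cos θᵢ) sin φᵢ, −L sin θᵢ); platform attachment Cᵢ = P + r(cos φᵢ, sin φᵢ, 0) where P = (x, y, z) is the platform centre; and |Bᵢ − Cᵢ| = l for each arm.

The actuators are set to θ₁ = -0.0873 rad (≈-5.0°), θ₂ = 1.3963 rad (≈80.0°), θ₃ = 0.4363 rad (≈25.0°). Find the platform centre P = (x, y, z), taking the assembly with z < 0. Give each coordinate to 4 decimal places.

(0.1830, -0.1785, -0.3430)

arm 1 at φ=0.0°: (R−r)+L cos θ1 = 0.2194;  O1 = (0.2194, 0.0000, 0.0131)
O2 = (0.0960·cos120.0°, 0.0960·sin120.0°, -0.1477) = (-0.0480, 0.0832, -0.1477)
φ3=240.0°: virtual centre (-0.1030, -0.1784, -0.0634), radius l
subtract pairs → two planes through P
[-0.5349 0.1663 -0.3216]·P = -0.0173;  [-0.6448 -0.3567 -0.1529]·P = -0.0019
Cramer: x(z) = 0.0217-0.4702z;  y(z) = -0.0340+0.4213z
quadratic in z: (1.3986)z²+(0.1311)z+(-0.1196)=0, √Δ=0.8284 → z ∈ {-0.3430, 0.2493}; z = -0.3430 (taking z<0)
x = 0.1830, y = -0.1785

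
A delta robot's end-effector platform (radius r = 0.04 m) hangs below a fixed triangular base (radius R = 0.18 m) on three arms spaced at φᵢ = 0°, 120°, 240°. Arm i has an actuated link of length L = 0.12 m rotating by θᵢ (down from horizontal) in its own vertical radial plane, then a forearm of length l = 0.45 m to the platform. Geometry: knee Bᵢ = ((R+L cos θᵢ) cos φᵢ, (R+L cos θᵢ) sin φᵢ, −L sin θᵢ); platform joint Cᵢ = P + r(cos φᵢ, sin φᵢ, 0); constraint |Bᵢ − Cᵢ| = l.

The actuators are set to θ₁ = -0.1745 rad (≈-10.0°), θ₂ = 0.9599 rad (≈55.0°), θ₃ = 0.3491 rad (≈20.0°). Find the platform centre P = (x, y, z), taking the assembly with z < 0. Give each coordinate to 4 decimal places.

(0.1104, -0.0783, -0.3969)

φ1=0.0°: virtual centre (0.2582, 0.0000, 0.0208), radius l
arm 2 at φ=120.0°: ρ2 = 0.2088;  O2 = (-0.1044, 0.1809, -0.0983)
arm 3 at φ=240.0°: ρ3 = 0.2528;  O3 = (-0.1264, -0.2189, -0.0410)
eliminate P² terms by subtracting sphere 1 from 2 and 3
linear system: -0.7252x+0.3617y = -0.0138−-0.2383z; -0.7691x+-0.4378y = -0.0015−-0.1238z
det = 0.5957;  x = 0.0111+-0.2503z,  y = -0.0160+0.1570z
into |P−O₁|² = l²: 1.0873z² + 0.0770z + -0.1408 = 0;  Δ = 0.6181;  z = -0.3969 or 0.3261 → z<0 root = -0.3969
x = 0.1104, y = -0.0783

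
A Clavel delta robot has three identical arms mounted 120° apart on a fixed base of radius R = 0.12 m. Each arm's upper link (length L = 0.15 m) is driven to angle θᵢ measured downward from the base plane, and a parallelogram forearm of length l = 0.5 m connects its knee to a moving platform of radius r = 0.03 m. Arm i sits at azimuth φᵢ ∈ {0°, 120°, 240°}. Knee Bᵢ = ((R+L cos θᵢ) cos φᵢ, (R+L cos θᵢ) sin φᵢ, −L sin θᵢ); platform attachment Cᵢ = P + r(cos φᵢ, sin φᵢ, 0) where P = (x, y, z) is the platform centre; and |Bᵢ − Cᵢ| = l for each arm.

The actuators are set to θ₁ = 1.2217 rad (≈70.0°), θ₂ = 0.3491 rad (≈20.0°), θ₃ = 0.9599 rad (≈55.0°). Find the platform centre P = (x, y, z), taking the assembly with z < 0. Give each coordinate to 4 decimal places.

centre 1 = (0.1413·cos0.0°, 0.1413·sin0.0°, -0.1410) = (0.1413, 0.0000, -0.1410)
arm 2 at φ=120.0°: (R−r)+L cos θ2 = 0.2310;  centre 2 = (-0.1155, 0.2000, -0.0513)
centre 3 = (0.1760·cos240.0°, 0.1760·sin240.0°, -0.1229) = (-0.0880, -0.1525, -0.1229)
eliminate P² terms by subtracting sphere 1 from 2 and 3
linear system: -0.5136x+0.4000y = 0.0161−0.1793z; -0.4587x+-0.3049y = 0.0063−0.0362z
Cramer: x(z) = -0.0218+0.2033z;  y(z) = 0.0123-0.1872z
sphere 1 gives Az²+Bz+C=0 with A=1.0764, B=0.2110, C=-0.2034;  B²−4AC=0.9201;  roots -0.5436, 0.3476;  negative root z = -0.5436
x = -0.1323, y = 0.1141

(-0.1323, 0.1141, -0.5436)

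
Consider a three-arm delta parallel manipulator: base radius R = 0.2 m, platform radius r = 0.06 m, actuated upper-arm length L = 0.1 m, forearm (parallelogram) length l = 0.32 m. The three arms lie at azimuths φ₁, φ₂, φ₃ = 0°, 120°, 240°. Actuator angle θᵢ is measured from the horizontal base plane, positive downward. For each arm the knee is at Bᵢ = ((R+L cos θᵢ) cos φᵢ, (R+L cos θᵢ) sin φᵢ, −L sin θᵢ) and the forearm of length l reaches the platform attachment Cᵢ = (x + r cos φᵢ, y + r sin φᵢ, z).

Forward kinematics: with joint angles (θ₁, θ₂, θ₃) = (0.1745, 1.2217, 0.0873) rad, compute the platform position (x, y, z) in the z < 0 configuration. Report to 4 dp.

(0.0459, -0.0907, -0.2563)

arm 1 at φ=0.0°: e+L cos θ1 = 0.2385;  O1 = (0.2385, 0.0000, -0.0174)
arm 2 at φ=120.0°: e+L cos θ2 = 0.1742;  O2 = (-0.0871, 0.1509, -0.0940)
arm 3 at φ=240.0°: e+L cos θ3 = 0.2396;  O3 = (-0.1198, -0.2075, -0.0087)
subtract pairs → two planes through P
linear system: -0.6512x+0.3017y = -0.0180−-0.1532z; -0.7166x+-0.4150y = 0.0003−0.0173z
Cramer: x(z) = 0.0152-0.1200z;  y(z) = -0.0269+0.2488z
into |P−O₁|² = l²: 1.0763z² + 0.0749z + -0.0515 = 0;  Δ = 0.2273;  z = -0.2563 or 0.1867 → z<0 root = -0.2563
x = 0.0459, y = -0.0907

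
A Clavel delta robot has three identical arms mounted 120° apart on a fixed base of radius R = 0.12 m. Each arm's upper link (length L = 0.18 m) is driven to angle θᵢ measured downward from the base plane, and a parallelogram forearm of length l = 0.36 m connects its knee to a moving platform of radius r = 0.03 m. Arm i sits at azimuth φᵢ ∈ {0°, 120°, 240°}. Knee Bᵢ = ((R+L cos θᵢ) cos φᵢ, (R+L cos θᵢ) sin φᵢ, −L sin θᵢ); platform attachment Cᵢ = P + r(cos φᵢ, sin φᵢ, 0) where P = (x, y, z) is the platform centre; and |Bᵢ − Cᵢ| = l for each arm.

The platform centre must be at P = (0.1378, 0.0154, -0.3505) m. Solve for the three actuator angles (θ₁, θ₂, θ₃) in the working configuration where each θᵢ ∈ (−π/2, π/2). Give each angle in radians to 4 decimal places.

θ₁ = 0.0875, θ₂ = 0.8727, θ₃ = 0.9598

φ1=0.0° → target in arm frame (0.1378, 0.0154)
  A cos θ + B sin θ = C:  -0.0478·cos θ + -0.3505·sin θ = -0.0783
  √(A²+B²)=0.3537;  θ1 = -1.7063+1.7939 ≈ 0.0875
φ2=120.0° → target in arm frame (-0.0556, -0.1270)
  A=0.1456, B=-0.3505, C=(l²−L²−A²−y'²−z²)/(2L)=-0.1749
  θ2 = atan2(B,A) + arccos(C/0.3795) = 0.8727
φ3=240.0° → target in arm frame (-0.0822, 0.1116)
  A=0.1722, B=-0.3505, C=(l²−L²−A²−y'²−z²)/(2L)=-0.1883
  θ3 = atan2(B,A) + arccos(C/0.3905) = 0.9598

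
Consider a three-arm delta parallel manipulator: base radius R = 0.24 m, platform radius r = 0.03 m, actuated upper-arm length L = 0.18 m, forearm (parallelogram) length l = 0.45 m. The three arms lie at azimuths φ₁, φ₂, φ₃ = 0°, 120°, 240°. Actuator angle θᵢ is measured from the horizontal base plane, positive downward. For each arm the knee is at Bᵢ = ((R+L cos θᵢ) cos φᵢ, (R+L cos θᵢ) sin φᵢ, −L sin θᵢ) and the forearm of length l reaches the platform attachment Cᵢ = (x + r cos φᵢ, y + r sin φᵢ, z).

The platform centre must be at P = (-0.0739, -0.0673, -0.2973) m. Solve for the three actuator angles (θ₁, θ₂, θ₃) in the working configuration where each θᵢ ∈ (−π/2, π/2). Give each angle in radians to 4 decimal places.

θ₁ = 0.7854, θ₂ = 0.5232, θ₃ = -0.2619

arm 1 (φ=0.0°): x'=-0.0739, y'=-0.0673
  A=0.2839, B=-0.2973, C=(l²−L²−A²−y'²−z²)/(2L)=-0.0095
  γ=atan2(-0.2973,0.2839)=-0.8084;  ψ=arccos(-0.0231)=1.5939;  θ1=γ+ψ≈0.7854
rotate P by −φ2: (-0.0213, 0.0976, -0.2973)
  e−x'=0.2313;  (l²−L²−(e−x')²−y'²−z²)/2L = 0.0518
  γ=atan2(-0.2973,0.2313)=-0.9095;  ψ=arccos(0.1376)=1.4327;  θ2=γ+ψ≈0.5232
φ3=240.0° → target in arm frame (0.0952, -0.0303)
  A=0.1148, B=-0.2973, C=(l²−L²−A²−y'²−z²)/(2L)=0.1878
  θ3 = atan2(B,A) + arccos(C/0.3187) = -0.2619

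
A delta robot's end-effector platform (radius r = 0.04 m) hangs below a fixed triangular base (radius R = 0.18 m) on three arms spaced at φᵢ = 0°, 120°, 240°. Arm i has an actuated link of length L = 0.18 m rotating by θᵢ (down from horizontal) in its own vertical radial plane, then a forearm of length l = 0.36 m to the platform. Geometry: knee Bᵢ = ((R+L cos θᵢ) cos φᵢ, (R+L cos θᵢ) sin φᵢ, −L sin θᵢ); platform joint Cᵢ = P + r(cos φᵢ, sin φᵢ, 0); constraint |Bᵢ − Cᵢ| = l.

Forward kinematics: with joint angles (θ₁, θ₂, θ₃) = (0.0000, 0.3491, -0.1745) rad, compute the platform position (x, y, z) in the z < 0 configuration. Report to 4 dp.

(0.0078, -0.0323, -0.1764)

φ1=0.0°: virtual centre (0.3200, 0.0000, 0.0000), radius l
O2 = (0.3091·cos120.0°, 0.3091·sin120.0°, -0.0616) = (-0.1546, 0.2677, -0.0616)
O3 = (0.3173·cos240.0°, 0.3173·sin240.0°, 0.0313) = (-0.1586, -0.2748, 0.0313)
eliminate P² terms by subtracting sphere 1 from 2 and 3
plane₁₂: -0.9491x+0.5355y+-0.1231z = -0.0030
det = 1.0341;  x = 0.0020+-0.0331z,  y = -0.0021+0.1713z
into |P−O₁|² = l²: 1.0305z² + 0.0203z + -0.0285 = 0;  Δ = 0.1178;  z = -0.1764 or 0.1567 → z<0 root = -0.1764
x = 0.0078, y = -0.0323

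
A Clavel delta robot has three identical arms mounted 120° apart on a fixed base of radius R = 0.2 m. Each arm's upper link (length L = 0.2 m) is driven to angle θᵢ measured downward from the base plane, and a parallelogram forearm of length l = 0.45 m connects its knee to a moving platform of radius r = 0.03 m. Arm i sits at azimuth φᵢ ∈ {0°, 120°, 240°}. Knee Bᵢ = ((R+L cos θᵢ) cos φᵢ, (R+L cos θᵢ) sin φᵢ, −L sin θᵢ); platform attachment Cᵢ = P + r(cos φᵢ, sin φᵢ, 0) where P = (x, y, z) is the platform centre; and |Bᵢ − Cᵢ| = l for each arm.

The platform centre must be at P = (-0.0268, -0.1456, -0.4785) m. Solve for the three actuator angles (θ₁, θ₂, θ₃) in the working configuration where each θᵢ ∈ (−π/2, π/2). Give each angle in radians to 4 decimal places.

θ₁ = 1.0472, θ₂ = 1.3089, θ₃ = 0.4365

arm 1 (φ=0.0°): x'=-0.0268, y'=-0.1456
  A=0.1968, B=-0.4785, C=(l²−L²−A²−y'²−z²)/(2L)=-0.3160
  θ1 = atan2(B,A) + arccos(C/0.5174) = 1.0472
rotate P by −φ2: (-0.1127, 0.0960, -0.4785)
  A cos θ + B sin θ = C:  0.2827·cos θ + -0.4785·sin θ = -0.3890
  θ2 = atan2(B,A) + arccos(C/0.5558) = 1.3089
arm 3 (φ=240.0°): x'=0.1395, y'=0.0496
  A cos θ + B sin θ = C:  0.0305·cos θ + -0.4785·sin θ = -0.1746
  θ3 = atan2(B,A) + arccos(C/0.4795) = 0.4365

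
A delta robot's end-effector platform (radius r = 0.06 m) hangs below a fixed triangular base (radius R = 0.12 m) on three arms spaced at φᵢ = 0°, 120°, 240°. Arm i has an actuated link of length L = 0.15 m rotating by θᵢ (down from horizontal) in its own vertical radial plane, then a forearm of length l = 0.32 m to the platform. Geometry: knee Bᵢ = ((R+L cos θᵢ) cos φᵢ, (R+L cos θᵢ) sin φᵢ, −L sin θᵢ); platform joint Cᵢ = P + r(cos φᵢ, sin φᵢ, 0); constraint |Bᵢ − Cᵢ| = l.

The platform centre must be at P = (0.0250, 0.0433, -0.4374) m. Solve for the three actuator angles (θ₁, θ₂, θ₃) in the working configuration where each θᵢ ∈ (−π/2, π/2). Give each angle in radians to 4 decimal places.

θ₁ = 1.1349, θ₂ = 1.1349, θ₃ = 1.3967

rotate P by −φ1: (0.0250, 0.0433, -0.4374)
  A cos θ + B sin θ = C:  0.0350·cos θ + -0.4374·sin θ = -0.3817
  θ1 = atan2(B,A) + arccos(C/0.4388) = 1.1349
arm 2 (φ=120.0°): x'=0.0250, y'=-0.0433
  A cos θ + B sin θ = C:  0.0350·cos θ + -0.4374·sin θ = -0.3817
  θ2 = atan2(B,A) + arccos(C/0.4388) = 1.1349
φ3=240.0° → target in arm frame (-0.0500, 0.0000)
  e−x'=0.1100;  (l²−L²−(e−x')²−y'²−z²)/2L = -0.4117
  γ=atan2(-0.4374,0.1100)=-1.3244;  ψ=arccos(-0.9129)=2.7211;  θ3=γ+ψ≈1.3967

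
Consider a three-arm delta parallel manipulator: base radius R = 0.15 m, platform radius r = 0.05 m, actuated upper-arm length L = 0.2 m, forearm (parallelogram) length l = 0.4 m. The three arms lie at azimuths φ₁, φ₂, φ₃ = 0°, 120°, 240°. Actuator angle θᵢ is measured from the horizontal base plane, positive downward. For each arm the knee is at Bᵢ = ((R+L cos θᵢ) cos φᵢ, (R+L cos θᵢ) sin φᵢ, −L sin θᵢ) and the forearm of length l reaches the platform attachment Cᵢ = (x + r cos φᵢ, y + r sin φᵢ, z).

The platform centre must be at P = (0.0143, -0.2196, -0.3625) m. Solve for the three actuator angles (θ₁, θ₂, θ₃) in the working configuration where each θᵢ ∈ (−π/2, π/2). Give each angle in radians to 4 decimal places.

θ₁ = 0.6984, θ₂ = 1.3091, θ₃ = 0.0001

arm 1 (φ=0.0°): x'=0.0143, y'=-0.2196
  A=0.0857, B=-0.3625, C=(l²−L²−A²−y'²−z²)/(2L)=-0.1674
  γ=atan2(-0.3625,0.0857)=-1.3386;  ψ=arccos(-0.4495)=2.0370;  θ1=γ+ψ≈0.6984
φ2=120.0° → target in arm frame (-0.1973, 0.0974)
  A=0.2973, B=-0.3625, C=(l²−L²−A²−y'²−z²)/(2L)=-0.2733
  √(A²+B²)=0.4688;  θ2 = -0.8838+2.1930 ≈ 1.3091
rotate P by −φ3: (0.1830, 0.1222, -0.3625)
  A=-0.0830, B=-0.3625, C=(l²−L²−A²−y'²−z²)/(2L)=-0.0831
  γ=atan2(-0.3625,-0.0830)=-1.7960;  ψ=arccos(-0.2234)=1.7961;  θ3=γ+ψ≈0.0001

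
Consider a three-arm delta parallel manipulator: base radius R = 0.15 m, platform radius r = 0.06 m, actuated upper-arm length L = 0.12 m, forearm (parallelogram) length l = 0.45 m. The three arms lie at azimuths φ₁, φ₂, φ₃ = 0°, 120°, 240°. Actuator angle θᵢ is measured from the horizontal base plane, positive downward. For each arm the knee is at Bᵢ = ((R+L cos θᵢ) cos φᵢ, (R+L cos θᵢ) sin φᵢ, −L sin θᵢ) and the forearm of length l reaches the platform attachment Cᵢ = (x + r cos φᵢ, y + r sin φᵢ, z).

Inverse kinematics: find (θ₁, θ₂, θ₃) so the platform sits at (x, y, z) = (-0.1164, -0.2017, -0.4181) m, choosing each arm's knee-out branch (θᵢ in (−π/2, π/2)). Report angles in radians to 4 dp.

θ₁ = 1.1343, θ₂ = 1.1345, θ₃ = -0.2621

arm 1 (φ=0.0°): x'=-0.1164, y'=-0.2017
  e−x'=0.2064;  (l²−L²−(e−x')²−y'²−z²)/2L = -0.2916
  γ=atan2(-0.4181,0.2064)=-1.1122;  ψ=arccos(-0.6255)=2.2465;  θ1=γ+ψ≈1.1343
φ2=120.0° → target in arm frame (-0.1165, 0.2017)
  A cos θ + B sin θ = C:  0.2065·cos θ + -0.4181·sin θ = -0.2917
  √(A²+B²)=0.4663;  θ2 = -1.1121+2.2466 ≈ 1.1345
rotate P by −φ3: (0.2329, 0.0000, -0.4181)
  A=-0.1429, B=-0.4181, C=(l²−L²−A²−y'²−z²)/(2L)=-0.0297
  θ3 = atan2(B,A) + arccos(C/0.4418) = -0.2621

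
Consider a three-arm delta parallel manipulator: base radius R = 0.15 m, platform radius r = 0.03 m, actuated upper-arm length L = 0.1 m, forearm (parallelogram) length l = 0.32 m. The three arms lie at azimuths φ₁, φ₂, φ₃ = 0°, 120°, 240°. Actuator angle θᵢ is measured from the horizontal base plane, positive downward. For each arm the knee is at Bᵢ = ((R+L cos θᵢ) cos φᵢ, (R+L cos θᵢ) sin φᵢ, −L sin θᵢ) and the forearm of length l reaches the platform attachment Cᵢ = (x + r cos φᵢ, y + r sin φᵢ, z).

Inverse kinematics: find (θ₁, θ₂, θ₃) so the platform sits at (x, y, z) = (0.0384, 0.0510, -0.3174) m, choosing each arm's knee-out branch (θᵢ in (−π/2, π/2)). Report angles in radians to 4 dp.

θ₁ = 0.5235, θ₂ = 0.6106, θ₃ = 1.1343

φ1=0.0° → target in arm frame (0.0384, 0.0510)
  A cos θ + B sin θ = C:  0.0816·cos θ + -0.3174·sin θ = -0.0880
  θ1 = atan2(B,A) + arccos(C/0.3277) = 0.5235
arm 2 (φ=120.0°): x'=0.0250, y'=-0.0588
  A=0.0950, B=-0.3174, C=(l²−L²−A²−y'²−z²)/(2L)=-0.1041
  γ=atan2(-0.3174,0.0950)=-1.2799;  ψ=arccos(-0.3143)=1.8905;  θ2=γ+ψ≈0.6106
φ3=240.0° → target in arm frame (-0.0634, 0.0078)
  e−x'=0.1834;  (l²−L²−(e−x')²−y'²−z²)/2L = -0.2101
  √(A²+B²)=0.3666;  θ3 = -1.0469+2.1813 ≈ 1.1343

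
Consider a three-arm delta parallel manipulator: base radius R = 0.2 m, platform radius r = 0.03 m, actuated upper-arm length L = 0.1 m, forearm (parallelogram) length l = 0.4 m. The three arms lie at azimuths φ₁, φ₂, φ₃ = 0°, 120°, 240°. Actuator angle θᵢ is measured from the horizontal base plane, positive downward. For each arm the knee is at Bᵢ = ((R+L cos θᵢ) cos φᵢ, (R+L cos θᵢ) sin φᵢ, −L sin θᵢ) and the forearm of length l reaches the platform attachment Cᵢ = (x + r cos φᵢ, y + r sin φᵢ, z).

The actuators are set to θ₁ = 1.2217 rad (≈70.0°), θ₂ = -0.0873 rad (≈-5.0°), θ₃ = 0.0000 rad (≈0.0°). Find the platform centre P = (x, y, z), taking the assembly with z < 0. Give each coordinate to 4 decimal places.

(-0.1257, 0.0059, -0.3201)

O1 = (0.2042·cos0.0°, 0.2042·sin0.0°, -0.0940) = (0.2042, 0.0000, -0.0940)
arm 2 at φ=120.0°: e+L cos θ2 = 0.2696;  O2 = (-0.1348, 0.2335, 0.0087)
φ3=240.0°: virtual centre (-0.1350, -0.2338, 0.0000), radius l
|O₂|²−|O₁|² = 0.0222;  |O₃|²−|O₁|² = 0.0224
[-0.6780 0.4670 0.2054]·P = 0.0222;  [-0.6784 -0.4677 0.1879]·P = 0.0224
Cramer: x(z) = -0.0329+0.2900z;  y(z) = -0.0001-0.0188z
quadratic in z: (1.0844)z²+(0.0504)z+(-0.0950)=0, √Δ=0.6438 → z ∈ {-0.3201, 0.2736}; z = -0.3201 (taking z<0)
x = -0.1257, y = 0.0059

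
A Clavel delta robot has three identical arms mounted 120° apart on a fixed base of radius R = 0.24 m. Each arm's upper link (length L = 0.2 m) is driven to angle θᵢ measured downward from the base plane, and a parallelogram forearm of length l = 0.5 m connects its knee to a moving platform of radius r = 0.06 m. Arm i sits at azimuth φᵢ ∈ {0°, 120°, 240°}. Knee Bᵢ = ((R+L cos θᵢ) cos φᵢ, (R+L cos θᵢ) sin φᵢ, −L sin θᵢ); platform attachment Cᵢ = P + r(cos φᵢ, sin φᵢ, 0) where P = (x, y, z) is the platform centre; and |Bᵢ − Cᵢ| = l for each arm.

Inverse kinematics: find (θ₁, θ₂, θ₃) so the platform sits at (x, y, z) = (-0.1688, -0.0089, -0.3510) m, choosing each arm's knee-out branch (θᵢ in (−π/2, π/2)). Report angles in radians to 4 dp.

θ₁ = 0.9597, θ₂ = -0.0875, θ₃ = -0.1744

φ1=0.0° → target in arm frame (-0.1688, -0.0089)
  e−x'=0.3488;  (l²−L²−(e−x')²−y'²−z²)/2L = -0.0874
  γ=atan2(-0.3510,0.3488)=-0.7885;  ψ=arccos(-0.1765)=1.7483;  θ1=γ+ψ≈0.9597
arm 2 (φ=120.0°): x'=0.0767, y'=0.1506
  A cos θ + B sin θ = C:  0.1033·cos θ + -0.3510·sin θ = 0.1336
  θ2 = atan2(B,A) + arccos(C/0.3659) = -0.0875
φ3=240.0° → target in arm frame (0.0921, -0.1417)
  A cos θ + B sin θ = C:  0.0879·cos θ + -0.3510·sin θ = 0.1475
  √(A²+B²)=0.3618;  θ3 = -1.3254+1.1510 ≈ -0.1744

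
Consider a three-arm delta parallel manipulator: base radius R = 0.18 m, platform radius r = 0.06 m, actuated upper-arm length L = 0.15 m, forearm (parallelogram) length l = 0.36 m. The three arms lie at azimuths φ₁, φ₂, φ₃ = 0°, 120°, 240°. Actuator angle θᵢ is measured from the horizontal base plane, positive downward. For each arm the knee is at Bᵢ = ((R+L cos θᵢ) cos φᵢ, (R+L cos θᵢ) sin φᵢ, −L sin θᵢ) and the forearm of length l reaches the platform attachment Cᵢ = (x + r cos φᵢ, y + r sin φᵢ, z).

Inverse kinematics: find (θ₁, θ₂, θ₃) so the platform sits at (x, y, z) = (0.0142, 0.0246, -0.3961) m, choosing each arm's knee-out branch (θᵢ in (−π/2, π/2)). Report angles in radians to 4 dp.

arm 1 (φ=0.0°): x'=0.0142, y'=0.0246
  e−x'=0.1058;  (l²−L²−(e−x')²−y'²−z²)/2L = -0.2053
  θ1 = atan2(B,A) + arccos(C/0.4100) = 0.7855
rotate P by −φ2: (0.0142, -0.0246, -0.3961)
  A=0.1058, B=-0.3961, C=(l²−L²−A²−y'²−z²)/(2L)=-0.2053
  γ=atan2(-0.3961,0.1058)=-1.3098;  ψ=arccos(-0.5008)=2.0953;  θ2=γ+ψ≈0.7855
φ3=240.0° → target in arm frame (-0.0284, 0.0000)
  A=0.1484, B=-0.3961, C=(l²−L²−A²−y'²−z²)/(2L)=-0.2394
  θ3 = atan2(B,A) + arccos(C/0.4230) = 0.9601

θ₁ = 0.7855, θ₂ = 0.7855, θ₃ = 0.9601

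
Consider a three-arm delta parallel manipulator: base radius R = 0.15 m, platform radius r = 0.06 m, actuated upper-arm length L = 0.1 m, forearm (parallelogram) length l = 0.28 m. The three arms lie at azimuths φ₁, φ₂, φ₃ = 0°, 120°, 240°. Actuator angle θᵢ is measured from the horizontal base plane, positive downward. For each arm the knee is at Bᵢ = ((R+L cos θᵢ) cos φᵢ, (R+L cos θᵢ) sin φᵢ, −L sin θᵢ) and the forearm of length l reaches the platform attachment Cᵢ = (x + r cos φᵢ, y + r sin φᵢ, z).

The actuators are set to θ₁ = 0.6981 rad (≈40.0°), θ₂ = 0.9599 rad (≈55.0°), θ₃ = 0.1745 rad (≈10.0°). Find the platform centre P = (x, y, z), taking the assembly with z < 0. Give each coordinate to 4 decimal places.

φ1=0.0°: virtual centre (0.1666, 0.0000, -0.0643), radius l
φ2=120.0°: virtual centre (-0.0737, 0.1276, -0.0819), radius l
φ3=240.0°: virtual centre (-0.0942, -0.1632, -0.0174), radius l
subtract pairs → two planes through P
[-0.4806 0.2552 -0.0353]·P = -0.0035;  [-0.5217 -0.3265 0.0938]·P = 0.0039
det = 0.2900;  x = 0.0004+0.0429z,  y = -0.0128+0.2189z
into |P−O₁|² = l²: 1.0498z² + 0.1087z + -0.0465 = 0;  Δ = 0.2070;  z = -0.2685 or 0.1649 → z<0 root = -0.2685
x = -0.0111, y = -0.0715

(-0.0111, -0.0715, -0.2685)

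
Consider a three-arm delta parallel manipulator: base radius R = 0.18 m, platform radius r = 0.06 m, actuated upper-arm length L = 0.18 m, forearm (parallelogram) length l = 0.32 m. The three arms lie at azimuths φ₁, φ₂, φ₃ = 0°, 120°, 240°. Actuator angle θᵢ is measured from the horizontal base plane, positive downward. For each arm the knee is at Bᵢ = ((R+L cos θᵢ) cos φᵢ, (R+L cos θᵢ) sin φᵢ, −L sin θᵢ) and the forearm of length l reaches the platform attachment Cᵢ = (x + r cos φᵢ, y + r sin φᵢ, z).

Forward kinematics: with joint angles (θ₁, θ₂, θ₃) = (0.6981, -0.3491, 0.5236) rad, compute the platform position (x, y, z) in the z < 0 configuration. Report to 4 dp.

centre 1 = (0.2579·cos0.0°, 0.2579·sin0.0°, -0.1157) = (0.2579, 0.0000, -0.1157)
centre 2 = (0.2891·cos120.0°, 0.2891·sin120.0°, 0.0616) = (-0.1446, 0.2504, 0.0616)
arm 3 at φ=240.0°: ρ3 = 0.2759;  centre 3 = (-0.1379, -0.2389, -0.0900)
|centre ₂|²−|centre ₁|² = 0.0075;  |centre ₃|²−|centre ₁|² = 0.0043
linear system: -0.8049x+0.5008y = 0.0075−0.3545z; -0.7917x+-0.4778y = 0.0043−0.0514z
Cramer: x(z) = -0.0074+0.2498z;  y(z) = 0.0032-0.3064z
into |P−centre ₁|² = l²: 1.1563z² + 0.0969z + -0.0186 = 0;  Δ = 0.0956;  z = -0.1756 or 0.0918 → z<0 root = -0.1756
x = -0.0512, y = 0.0570

(-0.0512, 0.0570, -0.1756)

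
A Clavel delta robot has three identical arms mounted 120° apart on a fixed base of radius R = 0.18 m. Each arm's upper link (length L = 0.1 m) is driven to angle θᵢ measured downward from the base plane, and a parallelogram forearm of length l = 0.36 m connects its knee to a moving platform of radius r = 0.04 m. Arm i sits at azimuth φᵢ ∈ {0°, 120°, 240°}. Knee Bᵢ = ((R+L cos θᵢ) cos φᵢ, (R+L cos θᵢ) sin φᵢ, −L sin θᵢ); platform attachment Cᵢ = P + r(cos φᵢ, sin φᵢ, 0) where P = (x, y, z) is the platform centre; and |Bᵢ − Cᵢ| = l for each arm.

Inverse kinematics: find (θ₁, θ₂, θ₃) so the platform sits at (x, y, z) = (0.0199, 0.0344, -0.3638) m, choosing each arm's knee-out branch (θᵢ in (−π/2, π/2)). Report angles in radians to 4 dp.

arm 1 (φ=0.0°): x'=0.0199, y'=0.0344
  A cos θ + B sin θ = C:  0.1201·cos θ + -0.3638·sin θ = -0.1418
  √(A²+B²)=0.3831;  θ1 = -1.2519+1.9499 ≈ 0.6980
arm 2 (φ=120.0°): x'=0.0198, y'=-0.0344
  e−x'=0.1202;  (l²−L²−(e−x')²−y'²−z²)/2L = -0.1419
  θ2 = atan2(B,A) + arccos(C/0.3831) = 0.6983
arm 3 (φ=240.0°): x'=-0.0397, y'=0.0000
  A cos θ + B sin θ = C:  0.1797·cos θ + -0.3638·sin θ = -0.2253
  √(A²+B²)=0.4058;  θ3 = -1.1119+2.1594 ≈ 1.0475

θ₁ = 0.6980, θ₂ = 0.6983, θ₃ = 1.0475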